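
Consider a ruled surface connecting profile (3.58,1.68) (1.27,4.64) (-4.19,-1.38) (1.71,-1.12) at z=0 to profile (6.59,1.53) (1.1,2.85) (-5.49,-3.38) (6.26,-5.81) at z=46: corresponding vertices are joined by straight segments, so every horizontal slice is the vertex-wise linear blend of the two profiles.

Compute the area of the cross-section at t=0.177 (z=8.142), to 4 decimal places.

Cross-section at t=0.177: each vertex is (1-t)·p0[i] + t·p1[i].
  v1: (1-0.177)·(3.58,1.68) + 0.177·(6.59,1.53) = (4.1128,1.6534)
  v2: (1-0.177)·(1.27,4.64) + 0.177·(1.1,2.85) = (1.2399,4.3232)
  v3: (1-0.177)·(-4.19,-1.38) + 0.177·(-5.49,-3.38) = (-4.4201,-1.7340)
  v4: (1-0.177)·(1.71,-1.12) + 0.177·(6.26,-5.81) = (2.5153,-1.9501)
Shoelace sum Σ(x_i·y_{i+1} − x_{i+1}·y_i):
  i=1: 4.1128·4.3232 − 1.2399·1.6534 = +15.7301 (running +15.7301)
  i=2: 1.2399·-1.7340 − -4.4201·4.3232 = +16.9588 (running +32.6889)
  i=3: -4.4201·-1.9501 − 2.5153·-1.7340 = +12.9814 (running +45.6703)
  i=4: 2.5153·1.6534 − 4.1128·-1.9501 = +12.1794 (running +57.8497)
Area = |Σ|/2 = |57.8497|/2 = 28.9249

Area at t=0.177: 28.9249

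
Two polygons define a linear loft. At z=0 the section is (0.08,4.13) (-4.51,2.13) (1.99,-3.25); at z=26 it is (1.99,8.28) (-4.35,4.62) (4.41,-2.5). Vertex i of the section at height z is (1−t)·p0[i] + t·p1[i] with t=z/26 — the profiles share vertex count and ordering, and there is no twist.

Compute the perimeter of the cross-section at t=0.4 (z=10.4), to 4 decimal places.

Cross-section at t=0.4: each vertex is (1-t)·p0[i] + t·p1[i].
  v1: (1-0.4)·(0.08,4.13) + 0.4·(1.99,8.28) = (0.8440,5.7900)
  v2: (1-0.4)·(-4.51,2.13) + 0.4·(-4.35,4.62) = (-4.4460,3.1260)
  v3: (1-0.4)·(1.99,-3.25) + 0.4·(4.41,-2.5) = (2.9580,-2.9500)
Perimeter = Σ |v_{i+1} − v_i|:
  edge 1→2: √(-5.2900² + -2.6640²) = 5.9229 (running 5.9229)
  edge 2→3: √(7.4040² + -6.0760²) = 9.5779 (running 15.5009)
  edge 3→1: √(-2.1140² + 8.7400²) = 8.9920 (running 24.4929)
Perimeter = 24.4929

Perimeter at t=0.4: 24.4929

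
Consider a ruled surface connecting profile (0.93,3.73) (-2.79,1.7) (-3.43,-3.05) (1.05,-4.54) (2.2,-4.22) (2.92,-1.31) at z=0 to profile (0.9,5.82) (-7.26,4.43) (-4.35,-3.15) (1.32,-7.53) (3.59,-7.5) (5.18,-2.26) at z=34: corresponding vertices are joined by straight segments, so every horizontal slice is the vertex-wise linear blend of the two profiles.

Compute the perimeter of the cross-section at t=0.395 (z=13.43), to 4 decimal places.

Cross-section at t=0.395: each vertex is (1-t)·p0[i] + t·p1[i].
  v1: (1-0.395)·(0.93,3.73) + 0.395·(0.9,5.82) = (0.9182,4.5556)
  v2: (1-0.395)·(-2.79,1.7) + 0.395·(-7.26,4.43) = (-4.5556,2.7783)
  v3: (1-0.395)·(-3.43,-3.05) + 0.395·(-4.35,-3.15) = (-3.7934,-3.0895)
  v4: (1-0.395)·(1.05,-4.54) + 0.395·(1.32,-7.53) = (1.1566,-5.7210)
  v5: (1-0.395)·(2.2,-4.22) + 0.395·(3.59,-7.5) = (2.7490,-5.5156)
  v6: (1-0.395)·(2.92,-1.31) + 0.395·(5.18,-2.26) = (3.8127,-1.6852)
Perimeter = Σ |v_{i+1} − v_i|:
  edge 1→2: √(-5.4738² + -1.7772²) = 5.7551 (running 5.7551)
  edge 2→3: √(0.7623² + -5.8678²) = 5.9172 (running 11.6722)
  edge 3→4: √(4.9500² + -2.6315²) = 5.6061 (running 17.2783)
  edge 4→5: √(1.5924² + 0.2054²) = 1.6056 (running 18.8839)
  edge 5→6: √(1.0636² + 3.8304²) = 3.9753 (running 22.8592)
  edge 6→1: √(-2.8945² + 6.2408²) = 6.8794 (running 29.7386)
Perimeter = 29.7386

Perimeter at t=0.395: 29.7386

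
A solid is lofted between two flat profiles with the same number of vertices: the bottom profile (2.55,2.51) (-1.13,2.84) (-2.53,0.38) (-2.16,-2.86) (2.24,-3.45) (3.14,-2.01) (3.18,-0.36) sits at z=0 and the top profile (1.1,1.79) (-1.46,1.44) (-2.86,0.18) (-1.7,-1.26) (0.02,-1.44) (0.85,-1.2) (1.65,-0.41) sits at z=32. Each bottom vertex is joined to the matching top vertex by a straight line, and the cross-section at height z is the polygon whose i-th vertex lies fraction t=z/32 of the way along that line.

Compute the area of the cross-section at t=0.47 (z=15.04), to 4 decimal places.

Area at t=0.47: 19.2334

Cross-section at t=0.47: each vertex is (1-t)·p0[i] + t·p1[i].
  v1: (1-0.47)·(2.55,2.51) + 0.47·(1.1,1.79) = (1.8685,2.1716)
  v2: (1-0.47)·(-1.13,2.84) + 0.47·(-1.46,1.44) = (-1.2851,2.1820)
  v3: (1-0.47)·(-2.53,0.38) + 0.47·(-2.86,0.18) = (-2.6851,0.2860)
  v4: (1-0.47)·(-2.16,-2.86) + 0.47·(-1.7,-1.26) = (-1.9438,-2.1080)
  v5: (1-0.47)·(2.24,-3.45) + 0.47·(0.02,-1.44) = (1.1966,-2.5053)
  v6: (1-0.47)·(3.14,-2.01) + 0.47·(0.85,-1.2) = (2.0637,-1.6293)
  v7: (1-0.47)·(3.18,-0.36) + 0.47·(1.65,-0.41) = (2.4609,-0.3835)
Shoelace sum Σ(x_i·y_{i+1} − x_{i+1}·y_i):
  i=1: 1.8685·2.1820 − -1.2851·2.1716 = +6.8678 (running +6.8678)
  i=2: -1.2851·0.2860 − -2.6851·2.1820 = +5.4913 (running +12.3591)
  i=3: -2.6851·-2.1080 − -1.9438·0.2860 = +6.2161 (running +18.5753)
  i=4: -1.9438·-2.5053 − 1.1966·-2.1080 = +7.3922 (running +25.9675)
  i=5: 1.1966·-1.6293 − 2.0637·-2.5053 = +3.2206 (running +29.1881)
  i=6: 2.0637·-0.3835 − 2.4609·-1.6293 = +3.2181 (running +32.4062)
  i=7: 2.4609·2.1716 − 1.8685·-0.3835 = +6.0607 (running +38.4668)
Area = |Σ|/2 = |38.4668|/2 = 19.2334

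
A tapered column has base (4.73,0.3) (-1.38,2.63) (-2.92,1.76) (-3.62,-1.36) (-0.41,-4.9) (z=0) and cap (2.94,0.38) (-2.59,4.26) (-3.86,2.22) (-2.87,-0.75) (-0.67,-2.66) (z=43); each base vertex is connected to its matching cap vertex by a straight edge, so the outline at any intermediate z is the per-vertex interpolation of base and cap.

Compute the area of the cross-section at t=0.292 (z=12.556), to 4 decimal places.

Cross-section at t=0.292: each vertex is (1-t)·p0[i] + t·p1[i].
  v1: (1-0.292)·(4.73,0.3) + 0.292·(2.94,0.38) = (4.2073,0.3234)
  v2: (1-0.292)·(-1.38,2.63) + 0.292·(-2.59,4.26) = (-1.7333,3.1060)
  v3: (1-0.292)·(-2.92,1.76) + 0.292·(-3.86,2.22) = (-3.1945,1.8943)
  v4: (1-0.292)·(-3.62,-1.36) + 0.292·(-2.87,-0.75) = (-3.4010,-1.1819)
  v5: (1-0.292)·(-0.41,-4.9) + 0.292·(-0.67,-2.66) = (-0.4859,-4.2459)
Shoelace sum Σ(x_i·y_{i+1} − x_{i+1}·y_i):
  i=1: 4.2073·3.1060 − -1.7333·0.3234 = +13.6283 (running +13.6283)
  i=2: -1.7333·1.8943 − -3.1945·3.1060 = +6.6385 (running +20.2667)
  i=3: -3.1945·-1.1819 − -3.4010·1.8943 = +10.2181 (running +30.4848)
  i=4: -3.4010·-4.2459 − -0.4859·-1.1819 = +13.8661 (running +44.3509)
  i=5: -0.4859·0.3234 − 4.2073·-4.2459 = +17.7068 (running +62.0577)
Area = |Σ|/2 = |62.0577|/2 = 31.0288

Area at t=0.292: 31.0288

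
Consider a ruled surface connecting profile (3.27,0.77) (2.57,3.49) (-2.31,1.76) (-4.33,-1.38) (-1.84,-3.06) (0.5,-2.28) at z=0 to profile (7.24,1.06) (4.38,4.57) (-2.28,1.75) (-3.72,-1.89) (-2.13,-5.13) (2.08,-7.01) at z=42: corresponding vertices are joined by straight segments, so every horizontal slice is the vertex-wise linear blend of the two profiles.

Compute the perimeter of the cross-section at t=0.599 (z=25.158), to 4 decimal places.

Cross-section at t=0.599: each vertex is (1-t)·p0[i] + t·p1[i].
  v1: (1-0.599)·(3.27,0.77) + 0.599·(7.24,1.06) = (5.6480,0.9437)
  v2: (1-0.599)·(2.57,3.49) + 0.599·(4.38,4.57) = (3.6542,4.1369)
  v3: (1-0.599)·(-2.31,1.76) + 0.599·(-2.28,1.75) = (-2.2920,1.7540)
  v4: (1-0.599)·(-4.33,-1.38) + 0.599·(-3.72,-1.89) = (-3.9646,-1.6855)
  v5: (1-0.599)·(-1.84,-3.06) + 0.599·(-2.13,-5.13) = (-2.0137,-4.2999)
  v6: (1-0.599)·(0.5,-2.28) + 0.599·(2.08,-7.01) = (1.4464,-5.1133)
Perimeter = Σ |v_{i+1} − v_i|:
  edge 1→2: √(-1.9938² + 3.1932²) = 3.7646 (running 3.7646)
  edge 2→3: √(-5.9462² + -2.3829²) = 6.4059 (running 10.1705)
  edge 3→4: √(-1.6726² + -3.4395²) = 3.8246 (running 13.9951)
  edge 4→5: √(1.9509² + -2.6144²) = 3.2621 (running 17.2572)
  edge 5→6: √(3.4601² + -0.8133²) = 3.5544 (running 20.8116)
  edge 6→1: √(4.2016² + 6.0570²) = 7.3716 (running 28.1832)
Perimeter = 28.1832

Perimeter at t=0.599: 28.1832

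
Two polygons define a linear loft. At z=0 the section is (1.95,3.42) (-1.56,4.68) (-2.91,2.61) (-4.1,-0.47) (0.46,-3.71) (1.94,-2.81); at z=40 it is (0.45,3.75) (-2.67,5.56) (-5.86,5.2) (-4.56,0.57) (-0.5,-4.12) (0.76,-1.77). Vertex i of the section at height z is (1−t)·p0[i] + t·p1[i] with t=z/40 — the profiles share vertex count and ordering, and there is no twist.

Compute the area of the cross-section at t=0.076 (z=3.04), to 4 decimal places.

Cross-section at t=0.076: each vertex is (1-t)·p0[i] + t·p1[i].
  v1: (1-0.076)·(1.95,3.42) + 0.076·(0.45,3.75) = (1.8360,3.4451)
  v2: (1-0.076)·(-1.56,4.68) + 0.076·(-2.67,5.56) = (-1.6444,4.7469)
  v3: (1-0.076)·(-2.91,2.61) + 0.076·(-5.86,5.2) = (-3.1342,2.8068)
  v4: (1-0.076)·(-4.1,-0.47) + 0.076·(-4.56,0.57) = (-4.1350,-0.3910)
  v5: (1-0.076)·(0.46,-3.71) + 0.076·(-0.5,-4.12) = (0.3870,-3.7412)
  v6: (1-0.076)·(1.94,-2.81) + 0.076·(0.76,-1.77) = (1.8503,-2.7310)
Shoelace sum Σ(x_i·y_{i+1} − x_{i+1}·y_i):
  i=1: 1.8360·4.7469 − -1.6444·3.4451 = +14.3802 (running +14.3802)
  i=2: -1.6444·2.8068 − -3.1342·4.7469 = +10.2622 (running +24.6424)
  i=3: -3.1342·-0.3910 − -4.1350·2.8068 = +12.8315 (running +37.4740)
  i=4: -4.1350·-3.7412 − 0.3870·-0.3910 = +15.6209 (running +53.0948)
  i=5: 0.3870·-2.7310 − 1.8503·-3.7412 = +5.8654 (running +58.9602)
  i=6: 1.8503·3.4451 − 1.8360·-2.7310 = +11.3885 (running +70.3487)
Area = |Σ|/2 = |70.3487|/2 = 35.1744

Area at t=0.076: 35.1744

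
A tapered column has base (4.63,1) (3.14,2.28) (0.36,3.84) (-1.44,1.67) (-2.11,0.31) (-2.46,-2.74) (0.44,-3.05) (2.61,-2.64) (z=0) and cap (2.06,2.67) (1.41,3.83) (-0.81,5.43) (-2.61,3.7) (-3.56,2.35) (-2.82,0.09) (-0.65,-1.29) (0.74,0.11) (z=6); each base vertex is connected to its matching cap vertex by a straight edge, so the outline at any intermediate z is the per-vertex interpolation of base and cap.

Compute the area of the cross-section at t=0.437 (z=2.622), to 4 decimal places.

Cross-section at t=0.437: each vertex is (1-t)·p0[i] + t·p1[i].
  v1: (1-0.437)·(4.63,1) + 0.437·(2.06,2.67) = (3.5069,1.7298)
  v2: (1-0.437)·(3.14,2.28) + 0.437·(1.41,3.83) = (2.3840,2.9573)
  v3: (1-0.437)·(0.36,3.84) + 0.437·(-0.81,5.43) = (-0.1513,4.5348)
  v4: (1-0.437)·(-1.44,1.67) + 0.437·(-2.61,3.7) = (-1.9513,2.5571)
  v5: (1-0.437)·(-2.11,0.31) + 0.437·(-3.56,2.35) = (-2.7436,1.2015)
  v6: (1-0.437)·(-2.46,-2.74) + 0.437·(-2.82,0.09) = (-2.6173,-1.5033)
  v7: (1-0.437)·(0.44,-3.05) + 0.437·(-0.65,-1.29) = (-0.0363,-2.2809)
  v8: (1-0.437)·(2.61,-2.64) + 0.437·(0.74,0.11) = (1.7928,-1.4382)
Shoelace sum Σ(x_i·y_{i+1} − x_{i+1}·y_i):
  i=1: 3.5069·2.9573 − 2.3840·1.7298 = +6.2474 (running +6.2474)
  i=2: 2.3840·4.5348 − -0.1513·2.9573 = +11.2584 (running +17.5058)
  i=3: -0.1513·2.5571 − -1.9513·4.5348 = +8.4619 (running +25.9677)
  i=4: -1.9513·1.2015 − -2.7436·2.5571 = +4.6714 (running +30.6390)
  i=5: -2.7436·-1.5033 − -2.6173·1.2015 = +7.2692 (running +37.9082)
  i=6: -2.6173·-2.2809 − -0.0363·-1.5033 = +5.9152 (running +43.8234)
  i=7: -0.0363·-1.4382 − 1.7928·-2.2809 = +4.1414 (running +47.9648)
  i=8: 1.7928·1.7298 − 3.5069·-1.4382 = +8.1450 (running +56.1098)
Area = |Σ|/2 = |56.1098|/2 = 28.0549

Area at t=0.437: 28.0549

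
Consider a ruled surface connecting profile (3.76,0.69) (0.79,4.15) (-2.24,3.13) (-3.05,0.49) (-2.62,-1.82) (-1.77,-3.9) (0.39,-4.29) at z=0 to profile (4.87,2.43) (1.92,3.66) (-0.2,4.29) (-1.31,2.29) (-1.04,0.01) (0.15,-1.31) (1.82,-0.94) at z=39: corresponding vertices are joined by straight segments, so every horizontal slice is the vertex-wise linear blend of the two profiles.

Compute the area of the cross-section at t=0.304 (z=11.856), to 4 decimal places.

Area at t=0.304: 31.9827

Cross-section at t=0.304: each vertex is (1-t)·p0[i] + t·p1[i].
  v1: (1-0.304)·(3.76,0.69) + 0.304·(4.87,2.43) = (4.0974,1.2190)
  v2: (1-0.304)·(0.79,4.15) + 0.304·(1.92,3.66) = (1.1335,4.0010)
  v3: (1-0.304)·(-2.24,3.13) + 0.304·(-0.2,4.29) = (-1.6198,3.4826)
  v4: (1-0.304)·(-3.05,0.49) + 0.304·(-1.31,2.29) = (-2.5210,1.0372)
  v5: (1-0.304)·(-2.62,-1.82) + 0.304·(-1.04,0.01) = (-2.1397,-1.2637)
  v6: (1-0.304)·(-1.77,-3.9) + 0.304·(0.15,-1.31) = (-1.1863,-3.1126)
  v7: (1-0.304)·(0.39,-4.29) + 0.304·(1.82,-0.94) = (0.8247,-3.2716)
Shoelace sum Σ(x_i·y_{i+1} − x_{i+1}·y_i):
  i=1: 4.0974·4.0010 − 1.1335·1.2190 = +15.0123 (running +15.0123)
  i=2: 1.1335·3.4826 − -1.6198·4.0010 = +10.4287 (running +25.4410)
  i=3: -1.6198·1.0372 − -2.5210·3.4826 = +7.0998 (running +32.5408)
  i=4: -2.5210·-1.2637 − -2.1397·1.0372 = +5.4051 (running +37.9458)
  i=5: -2.1397·-3.1126 − -1.1863·-1.2637 = +5.1609 (running +43.1068)
  i=6: -1.1863·-3.2716 − 0.8247·-3.1126 = +6.4482 (running +49.5550)
  i=7: 0.8247·1.2190 − 4.0974·-3.2716 = +14.4105 (running +63.9655)
Area = |Σ|/2 = |63.9655|/2 = 31.9827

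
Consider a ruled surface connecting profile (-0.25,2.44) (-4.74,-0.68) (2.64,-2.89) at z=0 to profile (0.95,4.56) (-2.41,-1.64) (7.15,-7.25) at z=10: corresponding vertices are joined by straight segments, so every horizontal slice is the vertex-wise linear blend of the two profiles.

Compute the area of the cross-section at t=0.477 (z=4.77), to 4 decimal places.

Cross-section at t=0.477: each vertex is (1-t)·p0[i] + t·p1[i].
  v1: (1-0.477)·(-0.25,2.44) + 0.477·(0.95,4.56) = (0.3224,3.4512)
  v2: (1-0.477)·(-4.74,-0.68) + 0.477·(-2.41,-1.64) = (-3.6286,-1.1379)
  v3: (1-0.477)·(2.64,-2.89) + 0.477·(7.15,-7.25) = (4.7913,-4.9697)
Shoelace sum Σ(x_i·y_{i+1} − x_{i+1}·y_i):
  i=1: 0.3224·-1.1379 − -3.6286·3.4512 = +12.1563 (running +12.1563)
  i=2: -3.6286·-4.9697 − 4.7913·-1.1379 = +23.4852 (running +35.6414)
  i=3: 4.7913·3.4512 − 0.3224·-4.9697 = +18.1381 (running +53.7795)
Area = |Σ|/2 = |53.7795|/2 = 26.8897

Area at t=0.477: 26.8897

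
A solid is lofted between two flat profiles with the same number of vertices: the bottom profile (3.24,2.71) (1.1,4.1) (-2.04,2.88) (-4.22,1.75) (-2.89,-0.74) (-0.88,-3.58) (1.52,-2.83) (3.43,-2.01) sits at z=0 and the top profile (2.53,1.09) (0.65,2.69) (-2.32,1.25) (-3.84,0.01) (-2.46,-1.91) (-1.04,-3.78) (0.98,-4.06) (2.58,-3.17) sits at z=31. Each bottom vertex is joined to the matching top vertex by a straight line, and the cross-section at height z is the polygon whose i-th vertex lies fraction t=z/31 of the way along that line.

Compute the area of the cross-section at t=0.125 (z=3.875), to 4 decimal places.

Cross-section at t=0.125: each vertex is (1-t)·p0[i] + t·p1[i].
  v1: (1-0.125)·(3.24,2.71) + 0.125·(2.53,1.09) = (3.1513,2.5075)
  v2: (1-0.125)·(1.1,4.1) + 0.125·(0.65,2.69) = (1.0438,3.9237)
  v3: (1-0.125)·(-2.04,2.88) + 0.125·(-2.32,1.25) = (-2.0750,2.6763)
  v4: (1-0.125)·(-4.22,1.75) + 0.125·(-3.84,0.01) = (-4.1725,1.5325)
  v5: (1-0.125)·(-2.89,-0.74) + 0.125·(-2.46,-1.91) = (-2.8363,-0.8862)
  v6: (1-0.125)·(-0.88,-3.58) + 0.125·(-1.04,-3.78) = (-0.9000,-3.6050)
  v7: (1-0.125)·(1.52,-2.83) + 0.125·(0.98,-4.06) = (1.4525,-2.9838)
  v8: (1-0.125)·(3.43,-2.01) + 0.125·(2.58,-3.17) = (3.3238,-2.1550)
Shoelace sum Σ(x_i·y_{i+1} − x_{i+1}·y_i):
  i=1: 3.1513·3.9237 − 1.0438·2.5075 = +9.7475 (running +9.7475)
  i=2: 1.0438·2.6763 − -2.0750·3.9237 = +10.9351 (running +20.6826)
  i=3: -2.0750·1.5325 − -4.1725·2.6763 = +7.9867 (running +28.6693)
  i=4: -4.1725·-0.8862 − -2.8363·1.5325 = +8.0444 (running +36.7138)
  i=5: -2.8363·-3.6050 − -0.9000·-0.8862 = +9.4271 (running +46.1408)
  i=6: -0.9000·-2.9838 − 1.4525·-3.6050 = +7.9216 (running +54.0625)
  i=7: 1.4525·-2.1550 − 3.3238·-2.9838 = +6.7871 (running +60.8496)
  i=8: 3.3238·2.5075 − 3.1513·-2.1550 = +15.1252 (running +75.9748)
Area = |Σ|/2 = |75.9748|/2 = 37.9874

Area at t=0.125: 37.9874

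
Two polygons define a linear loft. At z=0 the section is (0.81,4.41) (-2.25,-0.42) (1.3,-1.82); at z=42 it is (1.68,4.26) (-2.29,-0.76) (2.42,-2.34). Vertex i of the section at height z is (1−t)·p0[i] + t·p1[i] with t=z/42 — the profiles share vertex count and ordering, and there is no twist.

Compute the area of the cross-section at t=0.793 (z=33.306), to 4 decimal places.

Area at t=0.793: 14.0485

Cross-section at t=0.793: each vertex is (1-t)·p0[i] + t·p1[i].
  v1: (1-0.793)·(0.81,4.41) + 0.793·(1.68,4.26) = (1.4999,4.2911)
  v2: (1-0.793)·(-2.25,-0.42) + 0.793·(-2.29,-0.76) = (-2.2817,-0.6896)
  v3: (1-0.793)·(1.3,-1.82) + 0.793·(2.42,-2.34) = (2.1882,-2.2324)
Shoelace sum Σ(x_i·y_{i+1} − x_{i+1}·y_i):
  i=1: 1.4999·-0.6896 − -2.2817·4.2911 = +8.7566 (running +8.7566)
  i=2: -2.2817·-2.2324 − 2.1882·-0.6896 = +6.6026 (running +15.3592)
  i=3: 2.1882·4.2911 − 1.4999·-2.2324 = +12.7378 (running +28.0971)
Area = |Σ|/2 = |28.0971|/2 = 14.0485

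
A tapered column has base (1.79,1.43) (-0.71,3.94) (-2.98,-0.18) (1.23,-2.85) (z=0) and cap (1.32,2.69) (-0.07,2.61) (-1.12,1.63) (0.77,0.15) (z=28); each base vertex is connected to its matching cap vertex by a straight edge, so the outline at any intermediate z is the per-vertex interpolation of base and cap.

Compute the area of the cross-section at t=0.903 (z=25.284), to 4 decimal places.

Cross-section at t=0.903: each vertex is (1-t)·p0[i] + t·p1[i].
  v1: (1-0.903)·(1.79,1.43) + 0.903·(1.32,2.69) = (1.3656,2.5678)
  v2: (1-0.903)·(-0.71,3.94) + 0.903·(-0.07,2.61) = (-0.1321,2.7390)
  v3: (1-0.903)·(-2.98,-0.18) + 0.903·(-1.12,1.63) = (-1.3004,1.4544)
  v4: (1-0.903)·(1.23,-2.85) + 0.903·(0.77,0.15) = (0.8146,-0.1410)
Shoelace sum Σ(x_i·y_{i+1} − x_{i+1}·y_i):
  i=1: 1.3656·2.7390 − -0.1321·2.5678 = +4.0795 (running +4.0795)
  i=2: -0.1321·1.4544 − -1.3004·2.7390 = +3.3698 (running +7.4493)
  i=3: -1.3004·-0.1410 − 0.8146·1.4544 = -1.0014 (running +6.4478)
  i=4: 0.8146·2.5678 − 1.3656·-0.1410 = +2.2843 (running +8.7321)
Area = |Σ|/2 = |8.7321|/2 = 4.3661

Area at t=0.903: 4.3661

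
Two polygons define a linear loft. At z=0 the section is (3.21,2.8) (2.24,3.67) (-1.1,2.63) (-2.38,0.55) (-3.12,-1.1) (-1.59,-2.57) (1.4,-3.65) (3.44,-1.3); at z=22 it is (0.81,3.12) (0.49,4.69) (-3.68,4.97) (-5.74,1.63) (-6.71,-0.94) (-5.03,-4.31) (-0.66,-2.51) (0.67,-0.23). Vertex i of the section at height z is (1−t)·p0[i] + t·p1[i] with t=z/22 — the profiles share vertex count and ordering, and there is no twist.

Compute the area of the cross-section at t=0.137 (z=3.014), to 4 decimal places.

Area at t=0.137: 34.6845

Cross-section at t=0.137: each vertex is (1-t)·p0[i] + t·p1[i].
  v1: (1-0.137)·(3.21,2.8) + 0.137·(0.81,3.12) = (2.8812,2.8438)
  v2: (1-0.137)·(2.24,3.67) + 0.137·(0.49,4.69) = (2.0003,3.8097)
  v3: (1-0.137)·(-1.1,2.63) + 0.137·(-3.68,4.97) = (-1.4535,2.9506)
  v4: (1-0.137)·(-2.38,0.55) + 0.137·(-5.74,1.63) = (-2.8403,0.6980)
  v5: (1-0.137)·(-3.12,-1.1) + 0.137·(-6.71,-0.94) = (-3.6118,-1.0781)
  v6: (1-0.137)·(-1.59,-2.57) + 0.137·(-5.03,-4.31) = (-2.0613,-2.8084)
  v7: (1-0.137)·(1.4,-3.65) + 0.137·(-0.66,-2.51) = (1.1178,-3.4938)
  v8: (1-0.137)·(3.44,-1.3) + 0.137·(0.67,-0.23) = (3.0605,-1.1534)
Shoelace sum Σ(x_i·y_{i+1} − x_{i+1}·y_i):
  i=1: 2.8812·3.8097 − 2.0003·2.8438 = +5.2882 (running +5.2882)
  i=2: 2.0003·2.9506 − -1.4535·3.8097 = +11.4392 (running +16.7274)
  i=3: -1.4535·0.6980 − -2.8403·2.9506 = +7.3661 (running +24.0936)
  i=4: -2.8403·-1.0781 − -3.6118·0.6980 = +5.5830 (running +29.6766)
  i=5: -3.6118·-2.8084 − -2.0613·-1.0781 = +7.9212 (running +37.5977)
  i=6: -2.0613·-3.4938 − 1.1178·-2.8084 = +10.3409 (running +47.9386)
  i=7: 1.1178·-1.1534 − 3.0605·-3.4938 = +9.4036 (running +57.3422)
  i=8: 3.0605·2.8438 − 2.8812·-1.1534 = +12.0268 (running +69.3691)
Area = |Σ|/2 = |69.3691|/2 = 34.6845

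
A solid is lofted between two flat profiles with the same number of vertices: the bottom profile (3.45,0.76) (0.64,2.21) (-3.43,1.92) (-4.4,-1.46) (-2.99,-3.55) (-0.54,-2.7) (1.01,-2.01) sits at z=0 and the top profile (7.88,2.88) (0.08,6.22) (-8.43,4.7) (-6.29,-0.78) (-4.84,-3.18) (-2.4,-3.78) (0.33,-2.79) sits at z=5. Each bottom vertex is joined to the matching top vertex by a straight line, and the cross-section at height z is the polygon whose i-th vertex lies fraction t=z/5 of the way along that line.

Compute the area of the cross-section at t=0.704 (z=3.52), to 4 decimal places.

Cross-section at t=0.704: each vertex is (1-t)·p0[i] + t·p1[i].
  v1: (1-0.704)·(3.45,0.76) + 0.704·(7.88,2.88) = (6.5687,2.2525)
  v2: (1-0.704)·(0.64,2.21) + 0.704·(0.08,6.22) = (0.2458,5.0330)
  v3: (1-0.704)·(-3.43,1.92) + 0.704·(-8.43,4.7) = (-6.9500,3.8771)
  v4: (1-0.704)·(-4.4,-1.46) + 0.704·(-6.29,-0.78) = (-5.7306,-0.9813)
  v5: (1-0.704)·(-2.99,-3.55) + 0.704·(-4.84,-3.18) = (-4.2924,-3.2895)
  v6: (1-0.704)·(-0.54,-2.7) + 0.704·(-2.4,-3.78) = (-1.8494,-3.4603)
  v7: (1-0.704)·(1.01,-2.01) + 0.704·(0.33,-2.79) = (0.5313,-2.5591)
Shoelace sum Σ(x_i·y_{i+1} − x_{i+1}·y_i):
  i=1: 6.5687·5.0330 − 0.2458·2.2525 = +32.5071 (running +32.5071)
  i=2: 0.2458·3.8771 − -6.9500·5.0330 = +35.9325 (running +68.4395)
  i=3: -6.9500·-0.9813 − -5.7306·3.8771 = +29.0380 (running +97.4775)
  i=4: -5.7306·-3.2895 − -4.2924·-0.9813 = +14.6387 (running +112.1162)
  i=5: -4.2924·-3.4603 − -1.8494·-3.2895 = +8.7693 (running +120.8855)
  i=6: -1.8494·-2.5591 − 0.5313·-3.4603 = +6.5713 (running +127.4569)
  i=7: 0.5313·2.2525 − 6.5687·-2.5591 = +18.0068 (running +145.4637)
Area = |Σ|/2 = |145.4637|/2 = 72.7319

Area at t=0.704: 72.7319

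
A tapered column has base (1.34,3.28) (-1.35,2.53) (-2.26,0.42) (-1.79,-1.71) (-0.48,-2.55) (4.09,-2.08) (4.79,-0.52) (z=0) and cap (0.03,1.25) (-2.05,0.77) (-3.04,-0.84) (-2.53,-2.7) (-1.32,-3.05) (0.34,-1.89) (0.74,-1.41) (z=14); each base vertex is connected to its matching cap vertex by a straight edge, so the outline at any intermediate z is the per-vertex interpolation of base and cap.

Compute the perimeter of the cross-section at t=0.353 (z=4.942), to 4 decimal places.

Cross-section at t=0.353: each vertex is (1-t)·p0[i] + t·p1[i].
  v1: (1-0.353)·(1.34,3.28) + 0.353·(0.03,1.25) = (0.8776,2.5634)
  v2: (1-0.353)·(-1.35,2.53) + 0.353·(-2.05,0.77) = (-1.5971,1.9087)
  v3: (1-0.353)·(-2.26,0.42) + 0.353·(-3.04,-0.84) = (-2.5353,-0.0248)
  v4: (1-0.353)·(-1.79,-1.71) + 0.353·(-2.53,-2.7) = (-2.0512,-2.0595)
  v5: (1-0.353)·(-0.48,-2.55) + 0.353·(-1.32,-3.05) = (-0.7765,-2.7265)
  v6: (1-0.353)·(4.09,-2.08) + 0.353·(0.34,-1.89) = (2.7662,-2.0129)
  v7: (1-0.353)·(4.79,-0.52) + 0.353·(0.74,-1.41) = (3.3604,-0.8342)
Perimeter = Σ |v_{i+1} − v_i|:
  edge 1→2: √(-2.4747² + -0.6547²) = 2.5598 (running 2.5598)
  edge 2→3: √(-0.9382² + -1.9335²) = 2.1491 (running 4.7089)
  edge 3→4: √(0.4841² + -2.0347²) = 2.0915 (running 6.8004)
  edge 4→5: √(1.2747² + -0.6670²) = 1.4387 (running 8.2391)
  edge 5→6: √(3.5428² + 0.7136²) = 3.6139 (running 11.8530)
  edge 6→7: √(0.5941² + 1.1788²) = 1.3200 (running 13.1730)
  edge 7→1: √(-2.4828² + 3.3976²) = 4.2081 (running 17.3811)
Perimeter = 17.3811

Perimeter at t=0.353: 17.3811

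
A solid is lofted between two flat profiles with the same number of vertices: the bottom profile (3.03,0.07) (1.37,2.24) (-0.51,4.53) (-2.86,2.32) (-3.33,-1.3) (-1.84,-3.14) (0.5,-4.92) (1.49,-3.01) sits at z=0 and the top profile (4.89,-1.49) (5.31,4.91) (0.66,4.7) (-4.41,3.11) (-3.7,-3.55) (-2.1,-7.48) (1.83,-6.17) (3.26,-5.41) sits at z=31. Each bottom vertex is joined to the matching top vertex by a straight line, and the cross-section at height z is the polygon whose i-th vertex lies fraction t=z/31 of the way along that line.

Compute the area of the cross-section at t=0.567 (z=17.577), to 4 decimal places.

Area at t=0.567: 64.4050

Cross-section at t=0.567: each vertex is (1-t)·p0[i] + t·p1[i].
  v1: (1-0.567)·(3.03,0.07) + 0.567·(4.89,-1.49) = (4.0846,-0.8145)
  v2: (1-0.567)·(1.37,2.24) + 0.567·(5.31,4.91) = (3.6040,3.7539)
  v3: (1-0.567)·(-0.51,4.53) + 0.567·(0.66,4.7) = (0.1534,4.6264)
  v4: (1-0.567)·(-2.86,2.32) + 0.567·(-4.41,3.11) = (-3.7389,2.7679)
  v5: (1-0.567)·(-3.33,-1.3) + 0.567·(-3.7,-3.55) = (-3.5398,-2.5757)
  v6: (1-0.567)·(-1.84,-3.14) + 0.567·(-2.1,-7.48) = (-1.9874,-5.6008)
  v7: (1-0.567)·(0.5,-4.92) + 0.567·(1.83,-6.17) = (1.2541,-5.6288)
  v8: (1-0.567)·(1.49,-3.01) + 0.567·(3.26,-5.41) = (2.4936,-4.3708)
Shoelace sum Σ(x_i·y_{i+1} − x_{i+1}·y_i):
  i=1: 4.0846·3.7539 − 3.6040·-0.8145 = +18.2687 (running +18.2687)
  i=2: 3.6040·4.6264 − 0.1534·3.7539 = +16.0976 (running +34.3663)
  i=3: 0.1534·2.7679 − -3.7389·4.6264 = +17.7220 (running +52.0883)
  i=4: -3.7389·-2.5757 − -3.5398·2.7679 = +19.4282 (running +71.5165)
  i=5: -3.5398·-5.6008 − -1.9874·-2.5757 = +14.7065 (running +86.2230)
  i=6: -1.9874·-5.6288 − 1.2541·-5.6008 = +18.2107 (running +104.4337)
  i=7: 1.2541·-4.3708 − 2.4936·-5.6288 = +8.5543 (running +112.9880)
  i=8: 2.4936·-0.8145 − 4.0846·-4.3708 = +15.8220 (running +128.8100)
Area = |Σ|/2 = |128.8100|/2 = 64.4050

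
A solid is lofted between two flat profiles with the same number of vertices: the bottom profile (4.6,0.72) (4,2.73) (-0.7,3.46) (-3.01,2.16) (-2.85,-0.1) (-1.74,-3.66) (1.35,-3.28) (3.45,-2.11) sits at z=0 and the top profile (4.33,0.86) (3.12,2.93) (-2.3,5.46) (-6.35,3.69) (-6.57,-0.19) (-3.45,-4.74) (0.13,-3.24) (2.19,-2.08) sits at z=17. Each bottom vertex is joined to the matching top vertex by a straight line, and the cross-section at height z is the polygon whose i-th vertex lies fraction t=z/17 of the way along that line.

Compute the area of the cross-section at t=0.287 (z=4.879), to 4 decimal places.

Area at t=0.287: 49.0806

Cross-section at t=0.287: each vertex is (1-t)·p0[i] + t·p1[i].
  v1: (1-0.287)·(4.6,0.72) + 0.287·(4.33,0.86) = (4.5225,0.7602)
  v2: (1-0.287)·(4,2.73) + 0.287·(3.12,2.93) = (3.7474,2.7874)
  v3: (1-0.287)·(-0.7,3.46) + 0.287·(-2.3,5.46) = (-1.1592,4.0340)
  v4: (1-0.287)·(-3.01,2.16) + 0.287·(-6.35,3.69) = (-3.9686,2.5991)
  v5: (1-0.287)·(-2.85,-0.1) + 0.287·(-6.57,-0.19) = (-3.9176,-0.1258)
  v6: (1-0.287)·(-1.74,-3.66) + 0.287·(-3.45,-4.74) = (-2.2308,-3.9700)
  v7: (1-0.287)·(1.35,-3.28) + 0.287·(0.13,-3.24) = (0.9999,-3.2685)
  v8: (1-0.287)·(3.45,-2.11) + 0.287·(2.19,-2.08) = (3.0884,-2.1014)
Shoelace sum Σ(x_i·y_{i+1} − x_{i+1}·y_i):
  i=1: 4.5225·2.7874 − 3.7474·0.7602 = +9.7573 (running +9.7573)
  i=2: 3.7474·4.0340 − -1.1592·2.7874 = +18.3483 (running +28.1056)
  i=3: -1.1592·2.5991 − -3.9686·4.0340 = +12.9964 (running +41.1020)
  i=4: -3.9686·-0.1258 − -3.9176·2.5991 = +10.6817 (running +51.7837)
  i=5: -3.9176·-3.9700 − -2.2308·-0.1258 = +15.2722 (running +67.0559)
  i=6: -2.2308·-3.2685 − 0.9999·-3.9700 = +11.2607 (running +78.3166)
  i=7: 0.9999·-2.1014 − 3.0884·-3.2685 = +7.9933 (running +86.3100)
  i=8: 3.0884·0.7602 − 4.5225·-2.1014 = +11.8513 (running +98.1613)
Area = |Σ|/2 = |98.1613|/2 = 49.0806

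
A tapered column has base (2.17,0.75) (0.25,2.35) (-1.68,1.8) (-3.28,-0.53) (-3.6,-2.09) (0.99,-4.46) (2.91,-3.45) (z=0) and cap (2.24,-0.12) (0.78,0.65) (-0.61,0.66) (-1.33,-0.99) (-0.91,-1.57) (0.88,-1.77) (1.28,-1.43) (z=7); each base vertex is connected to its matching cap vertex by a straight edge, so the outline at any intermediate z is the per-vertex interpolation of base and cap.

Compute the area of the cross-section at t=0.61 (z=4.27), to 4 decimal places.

Area at t=0.61: 12.9309

Cross-section at t=0.61: each vertex is (1-t)·p0[i] + t·p1[i].
  v1: (1-0.61)·(2.17,0.75) + 0.61·(2.24,-0.12) = (2.2127,0.2193)
  v2: (1-0.61)·(0.25,2.35) + 0.61·(0.78,0.65) = (0.5733,1.3130)
  v3: (1-0.61)·(-1.68,1.8) + 0.61·(-0.61,0.66) = (-1.0273,1.1046)
  v4: (1-0.61)·(-3.28,-0.53) + 0.61·(-1.33,-0.99) = (-2.0905,-0.8106)
  v5: (1-0.61)·(-3.6,-2.09) + 0.61·(-0.91,-1.57) = (-1.9591,-1.7728)
  v6: (1-0.61)·(0.99,-4.46) + 0.61·(0.88,-1.77) = (0.9229,-2.8191)
  v7: (1-0.61)·(2.91,-3.45) + 0.61·(1.28,-1.43) = (1.9157,-2.2178)
Shoelace sum Σ(x_i·y_{i+1} − x_{i+1}·y_i):
  i=1: 2.2127·1.3130 − 0.5733·0.2193 = +2.7796 (running +2.7796)
  i=2: 0.5733·1.1046 − -1.0273·1.3130 = +1.9821 (running +4.7617)
  i=3: -1.0273·-0.8106 − -2.0905·1.1046 = +3.1419 (running +7.9036)
  i=4: -2.0905·-1.7728 − -1.9591·-0.8106 = +2.1180 (running +10.0216)
  i=5: -1.9591·-2.8191 − 0.9229·-1.7728 = +7.1590 (running +17.1806)
  i=6: 0.9229·-2.2178 − 1.9157·-2.8191 = +3.3537 (running +20.5343)
  i=7: 1.9157·0.2193 − 2.2127·-2.2178 = +5.3274 (running +25.8617)
Area = |Σ|/2 = |25.8617|/2 = 12.9309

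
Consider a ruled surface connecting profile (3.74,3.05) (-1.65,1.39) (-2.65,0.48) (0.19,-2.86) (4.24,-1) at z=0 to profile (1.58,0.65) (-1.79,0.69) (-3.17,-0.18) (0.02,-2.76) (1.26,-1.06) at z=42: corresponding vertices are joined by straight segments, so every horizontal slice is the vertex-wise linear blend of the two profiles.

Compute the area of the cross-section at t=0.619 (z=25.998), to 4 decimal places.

Area at t=0.619: 14.4493

Cross-section at t=0.619: each vertex is (1-t)·p0[i] + t·p1[i].
  v1: (1-0.619)·(3.74,3.05) + 0.619·(1.58,0.65) = (2.4030,1.5644)
  v2: (1-0.619)·(-1.65,1.39) + 0.619·(-1.79,0.69) = (-1.7367,0.9567)
  v3: (1-0.619)·(-2.65,0.48) + 0.619·(-3.17,-0.18) = (-2.9719,0.0715)
  v4: (1-0.619)·(0.19,-2.86) + 0.619·(0.02,-2.76) = (0.0848,-2.7981)
  v5: (1-0.619)·(4.24,-1) + 0.619·(1.26,-1.06) = (2.3954,-1.0371)
Shoelace sum Σ(x_i·y_{i+1} − x_{i+1}·y_i):
  i=1: 2.4030·0.9567 − -1.7367·1.5644 = +5.0157 (running +5.0157)
  i=2: -1.7367·0.0715 − -2.9719·0.9567 = +2.7191 (running +7.7348)
  i=3: -2.9719·-2.7981 − 0.0848·0.0715 = +8.3096 (running +16.0444)
  i=4: 0.0848·-1.0371 − 2.3954·-2.7981 = +6.6146 (running +22.6590)
  i=5: 2.3954·1.5644 − 2.4030·-1.0371 = +6.2395 (running +28.8985)
Area = |Σ|/2 = |28.8985|/2 = 14.4493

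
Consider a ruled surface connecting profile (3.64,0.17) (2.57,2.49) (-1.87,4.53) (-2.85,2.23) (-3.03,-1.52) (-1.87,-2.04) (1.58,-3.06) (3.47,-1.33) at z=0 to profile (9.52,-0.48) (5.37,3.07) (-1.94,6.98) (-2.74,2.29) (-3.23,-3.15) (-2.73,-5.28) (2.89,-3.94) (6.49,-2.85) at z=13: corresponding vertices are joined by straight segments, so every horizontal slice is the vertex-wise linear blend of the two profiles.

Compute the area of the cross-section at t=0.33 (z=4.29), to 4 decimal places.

Cross-section at t=0.33: each vertex is (1-t)·p0[i] + t·p1[i].
  v1: (1-0.33)·(3.64,0.17) + 0.33·(9.52,-0.48) = (5.5804,-0.0445)
  v2: (1-0.33)·(2.57,2.49) + 0.33·(5.37,3.07) = (3.4940,2.6814)
  v3: (1-0.33)·(-1.87,4.53) + 0.33·(-1.94,6.98) = (-1.8931,5.3385)
  v4: (1-0.33)·(-2.85,2.23) + 0.33·(-2.74,2.29) = (-2.8137,2.2498)
  v5: (1-0.33)·(-3.03,-1.52) + 0.33·(-3.23,-3.15) = (-3.0960,-2.0579)
  v6: (1-0.33)·(-1.87,-2.04) + 0.33·(-2.73,-5.28) = (-2.1538,-3.1092)
  v7: (1-0.33)·(1.58,-3.06) + 0.33·(2.89,-3.94) = (2.0123,-3.3504)
  v8: (1-0.33)·(3.47,-1.33) + 0.33·(6.49,-2.85) = (4.4666,-1.8316)
Shoelace sum Σ(x_i·y_{i+1} − x_{i+1}·y_i):
  i=1: 5.5804·2.6814 − 3.4940·-0.0445 = +15.1188 (running +15.1188)
  i=2: 3.4940·5.3385 − -1.8931·2.6814 = +23.7289 (running +38.8476)
  i=3: -1.8931·2.2498 − -2.8137·5.3385 = +10.7618 (running +49.6095)
  i=4: -2.8137·-2.0579 − -3.0960·2.2498 = +12.7557 (running +62.3652)
  i=5: -3.0960·-3.1092 − -2.1538·-2.0579 = +5.1938 (running +67.5590)
  i=6: -2.1538·-3.3504 − 2.0123·-3.1092 = +13.4727 (running +81.0317)
  i=7: 2.0123·-1.8316 − 4.4666·-3.3504 = +11.2792 (running +92.3109)
  i=8: 4.4666·-0.0445 − 5.5804·-1.8316 = +10.0223 (running +102.3332)
Area = |Σ|/2 = |102.3332|/2 = 51.1666

Area at t=0.33: 51.1666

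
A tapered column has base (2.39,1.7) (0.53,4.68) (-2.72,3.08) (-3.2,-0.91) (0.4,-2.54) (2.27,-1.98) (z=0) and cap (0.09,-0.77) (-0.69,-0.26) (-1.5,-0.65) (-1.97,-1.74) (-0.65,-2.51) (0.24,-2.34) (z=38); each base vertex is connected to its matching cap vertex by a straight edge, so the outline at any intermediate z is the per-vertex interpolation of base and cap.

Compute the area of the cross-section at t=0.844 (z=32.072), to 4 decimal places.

Cross-section at t=0.844: each vertex is (1-t)·p0[i] + t·p1[i].
  v1: (1-0.844)·(2.39,1.7) + 0.844·(0.09,-0.77) = (0.4488,-0.3847)
  v2: (1-0.844)·(0.53,4.68) + 0.844·(-0.69,-0.26) = (-0.4997,0.5106)
  v3: (1-0.844)·(-2.72,3.08) + 0.844·(-1.5,-0.65) = (-1.6903,-0.0681)
  v4: (1-0.844)·(-3.2,-0.91) + 0.844·(-1.97,-1.74) = (-2.1619,-1.6105)
  v5: (1-0.844)·(0.4,-2.54) + 0.844·(-0.65,-2.51) = (-0.4862,-2.5147)
  v6: (1-0.844)·(2.27,-1.98) + 0.844·(0.24,-2.34) = (0.5567,-2.2838)
Shoelace sum Σ(x_i·y_{i+1} − x_{i+1}·y_i):
  i=1: 0.4488·0.5106 − -0.4997·-0.3847 = +0.0370 (running +0.0370)
  i=2: -0.4997·-0.0681 − -1.6903·0.5106 = +0.8972 (running +0.9341)
  i=3: -1.6903·-1.6105 − -2.1619·-0.0681 = +2.5750 (running +3.5092)
  i=4: -2.1619·-2.5147 − -0.4862·-1.6105 = +4.6534 (running +8.1626)
  i=5: -0.4862·-2.2838 − 0.5567·-2.5147 = +2.5103 (running +10.6728)
  i=6: 0.5567·-0.3847 − 0.4488·-2.2838 = +0.8108 (running +11.4837)
Area = |Σ|/2 = |11.4837|/2 = 5.7418

Area at t=0.844: 5.7418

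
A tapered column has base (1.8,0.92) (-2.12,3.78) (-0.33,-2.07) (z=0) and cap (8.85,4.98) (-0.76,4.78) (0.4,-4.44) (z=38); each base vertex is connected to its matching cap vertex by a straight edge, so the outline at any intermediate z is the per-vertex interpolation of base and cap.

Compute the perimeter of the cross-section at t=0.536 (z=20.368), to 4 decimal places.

Cross-section at t=0.536: each vertex is (1-t)·p0[i] + t·p1[i].
  v1: (1-0.536)·(1.8,0.92) + 0.536·(8.85,4.98) = (5.5788,3.0962)
  v2: (1-0.536)·(-2.12,3.78) + 0.536·(-0.76,4.78) = (-1.3910,4.3160)
  v3: (1-0.536)·(-0.33,-2.07) + 0.536·(0.4,-4.44) = (0.0613,-3.3403)
Perimeter = Σ |v_{i+1} − v_i|:
  edge 1→2: √(-6.9698² + 1.2198²) = 7.0758 (running 7.0758)
  edge 2→3: √(1.4523² + -7.6563²) = 7.7928 (running 14.8686)
  edge 3→1: √(5.5175² + 6.4365²) = 8.4777 (running 23.3463)
Perimeter = 23.3463

Perimeter at t=0.536: 23.3463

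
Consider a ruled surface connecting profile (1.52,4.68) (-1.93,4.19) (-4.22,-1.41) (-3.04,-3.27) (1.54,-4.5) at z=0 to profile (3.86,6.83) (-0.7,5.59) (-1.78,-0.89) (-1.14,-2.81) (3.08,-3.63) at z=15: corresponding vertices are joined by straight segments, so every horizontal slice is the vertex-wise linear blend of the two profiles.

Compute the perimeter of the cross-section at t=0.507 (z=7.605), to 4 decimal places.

Cross-section at t=0.507: each vertex is (1-t)·p0[i] + t·p1[i].
  v1: (1-0.507)·(1.52,4.68) + 0.507·(3.86,6.83) = (2.7064,5.7700)
  v2: (1-0.507)·(-1.93,4.19) + 0.507·(-0.7,5.59) = (-1.3064,4.8998)
  v3: (1-0.507)·(-4.22,-1.41) + 0.507·(-1.78,-0.89) = (-2.9829,-1.1464)
  v4: (1-0.507)·(-3.04,-3.27) + 0.507·(-1.14,-2.81) = (-2.0767,-3.0368)
  v5: (1-0.507)·(1.54,-4.5) + 0.507·(3.08,-3.63) = (2.3208,-4.0589)
Perimeter = Σ |v_{i+1} − v_i|:
  edge 1→2: √(-4.0128² + -0.8702²) = 4.1061 (running 4.1061)
  edge 2→3: √(-1.6765² + -6.0462²) = 6.2743 (running 10.3803)
  edge 3→4: √(0.9062² + -1.8904²) = 2.0964 (running 12.4768)
  edge 4→5: √(4.3975² + -1.0221²) = 4.5147 (running 16.9915)
  edge 5→1: √(0.3856² + 9.8290²) = 9.8365 (running 26.8280)
Perimeter = 26.8280

Perimeter at t=0.507: 26.8280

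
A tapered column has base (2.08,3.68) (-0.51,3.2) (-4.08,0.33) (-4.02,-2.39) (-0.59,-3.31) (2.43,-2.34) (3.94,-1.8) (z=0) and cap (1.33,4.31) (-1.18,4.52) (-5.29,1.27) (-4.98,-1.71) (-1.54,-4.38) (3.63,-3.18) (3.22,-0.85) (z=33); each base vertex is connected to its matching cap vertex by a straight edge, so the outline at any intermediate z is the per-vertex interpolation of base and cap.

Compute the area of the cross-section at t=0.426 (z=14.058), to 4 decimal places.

Cross-section at t=0.426: each vertex is (1-t)·p0[i] + t·p1[i].
  v1: (1-0.426)·(2.08,3.68) + 0.426·(1.33,4.31) = (1.7605,3.9484)
  v2: (1-0.426)·(-0.51,3.2) + 0.426·(-1.18,4.52) = (-0.7954,3.7623)
  v3: (1-0.426)·(-4.08,0.33) + 0.426·(-5.29,1.27) = (-4.5955,0.7304)
  v4: (1-0.426)·(-4.02,-2.39) + 0.426·(-4.98,-1.71) = (-4.4290,-2.1003)
  v5: (1-0.426)·(-0.59,-3.31) + 0.426·(-1.54,-4.38) = (-0.9947,-3.7658)
  v6: (1-0.426)·(2.43,-2.34) + 0.426·(3.63,-3.18) = (2.9412,-2.6978)
  v7: (1-0.426)·(3.94,-1.8) + 0.426·(3.22,-0.85) = (3.6333,-1.3953)
Shoelace sum Σ(x_i·y_{i+1} − x_{i+1}·y_i):
  i=1: 1.7605·3.7623 − -0.7954·3.9484 = +9.7642 (running +9.7642)
  i=2: -0.7954·0.7304 − -4.5955·3.7623 = +16.7086 (running +26.4728)
  i=3: -4.5955·-2.1003 − -4.4290·0.7304 = +12.8870 (running +39.3598)
  i=4: -4.4290·-3.7658 − -0.9947·-2.1003 = +14.5895 (running +53.9493)
  i=5: -0.9947·-2.6978 − 2.9412·-3.7658 = +13.7596 (running +67.7088)
  i=6: 2.9412·-1.3953 − 3.6333·-2.6978 = +5.6982 (running +73.4070)
  i=7: 3.6333·3.9484 − 1.7605·-1.3953 = +16.8020 (running +90.2090)
Area = |Σ|/2 = |90.2090|/2 = 45.1045

Area at t=0.426: 45.1045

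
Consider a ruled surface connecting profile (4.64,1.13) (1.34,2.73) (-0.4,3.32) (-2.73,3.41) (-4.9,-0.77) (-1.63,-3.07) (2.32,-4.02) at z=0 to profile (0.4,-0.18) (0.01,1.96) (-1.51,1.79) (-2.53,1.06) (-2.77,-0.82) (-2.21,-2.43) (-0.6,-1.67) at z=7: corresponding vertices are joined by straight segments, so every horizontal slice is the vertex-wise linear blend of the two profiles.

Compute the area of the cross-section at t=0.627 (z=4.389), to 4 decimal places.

Area at t=0.627: 20.2325

Cross-section at t=0.627: each vertex is (1-t)·p0[i] + t·p1[i].
  v1: (1-0.627)·(4.64,1.13) + 0.627·(0.4,-0.18) = (1.9815,0.3086)
  v2: (1-0.627)·(1.34,2.73) + 0.627·(0.01,1.96) = (0.5061,2.2472)
  v3: (1-0.627)·(-0.4,3.32) + 0.627·(-1.51,1.79) = (-1.0960,2.3607)
  v4: (1-0.627)·(-2.73,3.41) + 0.627·(-2.53,1.06) = (-2.6046,1.9365)
  v5: (1-0.627)·(-4.9,-0.77) + 0.627·(-2.77,-0.82) = (-3.5645,-0.8014)
  v6: (1-0.627)·(-1.63,-3.07) + 0.627·(-2.21,-2.43) = (-1.9937,-2.6687)
  v7: (1-0.627)·(2.32,-4.02) + 0.627·(-0.6,-1.67) = (0.4892,-2.5465)
Shoelace sum Σ(x_i·y_{i+1} − x_{i+1}·y_i):
  i=1: 1.9815·2.2472 − 0.5061·0.3086 = +4.2967 (running +4.2967)
  i=2: 0.5061·2.3607 − -1.0960·2.2472 = +3.6576 (running +7.9543)
  i=3: -1.0960·1.9365 − -2.6046·2.3607 = +4.0263 (running +11.9805)
  i=4: -2.6046·-0.8014 − -3.5645·1.9365 = +8.9900 (running +20.9706)
  i=5: -3.5645·-2.6687 − -1.9937·-0.8014 = +7.9150 (running +28.8856)
  i=6: -1.9937·-2.5465 − 0.4892·-2.6687 = +6.3824 (running +35.2679)
  i=7: 0.4892·0.3086 − 1.9815·-2.5465 = +5.1970 (running +40.4650)
Area = |Σ|/2 = |40.4650|/2 = 20.2325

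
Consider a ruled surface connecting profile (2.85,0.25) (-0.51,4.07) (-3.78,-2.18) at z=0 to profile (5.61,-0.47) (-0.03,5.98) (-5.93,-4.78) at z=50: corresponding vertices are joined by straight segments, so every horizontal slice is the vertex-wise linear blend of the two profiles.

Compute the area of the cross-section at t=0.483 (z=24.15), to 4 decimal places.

Cross-section at t=0.483: each vertex is (1-t)·p0[i] + t·p1[i].
  v1: (1-0.483)·(2.85,0.25) + 0.483·(5.61,-0.47) = (4.1831,-0.0978)
  v2: (1-0.483)·(-0.51,4.07) + 0.483·(-0.03,5.98) = (-0.2782,4.9925)
  v3: (1-0.483)·(-3.78,-2.18) + 0.483·(-5.93,-4.78) = (-4.8184,-3.4358)
Shoelace sum Σ(x_i·y_{i+1} − x_{i+1}·y_i):
  i=1: 4.1831·4.9925 − -0.2782·-0.0978 = +20.8570 (running +20.8570)
  i=2: -0.2782·-3.4358 − -4.8184·4.9925 = +25.0120 (running +45.8689)
  i=3: -4.8184·-0.0978 − 4.1831·-3.4358 = +14.8433 (running +60.7122)
Area = |Σ|/2 = |60.7122|/2 = 30.3561

Area at t=0.483: 30.3561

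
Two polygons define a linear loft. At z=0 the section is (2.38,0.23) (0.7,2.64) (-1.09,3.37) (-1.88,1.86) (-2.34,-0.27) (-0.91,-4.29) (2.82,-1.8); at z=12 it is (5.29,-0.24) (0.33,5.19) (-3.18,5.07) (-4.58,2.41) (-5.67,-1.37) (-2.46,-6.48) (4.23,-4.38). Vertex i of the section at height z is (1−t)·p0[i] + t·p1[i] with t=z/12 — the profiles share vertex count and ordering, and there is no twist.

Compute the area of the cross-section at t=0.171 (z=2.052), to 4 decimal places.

Area at t=0.171: 32.4467

Cross-section at t=0.171: each vertex is (1-t)·p0[i] + t·p1[i].
  v1: (1-0.171)·(2.38,0.23) + 0.171·(5.29,-0.24) = (2.8776,0.1496)
  v2: (1-0.171)·(0.7,2.64) + 0.171·(0.33,5.19) = (0.6367,3.0760)
  v3: (1-0.171)·(-1.09,3.37) + 0.171·(-3.18,5.07) = (-1.4474,3.6607)
  v4: (1-0.171)·(-1.88,1.86) + 0.171·(-4.58,2.41) = (-2.3417,1.9541)
  v5: (1-0.171)·(-2.34,-0.27) + 0.171·(-5.67,-1.37) = (-2.9094,-0.4581)
  v6: (1-0.171)·(-0.91,-4.29) + 0.171·(-2.46,-6.48) = (-1.1751,-4.6645)
  v7: (1-0.171)·(2.82,-1.8) + 0.171·(4.23,-4.38) = (3.0611,-2.2412)
Shoelace sum Σ(x_i·y_{i+1} − x_{i+1}·y_i):
  i=1: 2.8776·3.0760 − 0.6367·0.1496 = +8.7564 (running +8.7564)
  i=2: 0.6367·3.6607 − -1.4474·3.0760 = +6.7831 (running +15.5395)
  i=3: -1.4474·1.9541 − -2.3417·3.6607 = +5.7440 (running +21.2835)
  i=4: -2.3417·-0.4581 − -2.9094·1.9541 = +6.7579 (running +28.0414)
  i=5: -2.9094·-4.6645 − -1.1751·-0.4581 = +13.0327 (running +41.0741)
  i=6: -1.1751·-2.2412 − 3.0611·-4.6645 = +16.9120 (running +57.9861)
  i=7: 3.0611·0.1496 − 2.8776·-2.2412 = +6.9073 (running +64.8934)
Area = |Σ|/2 = |64.8934|/2 = 32.4467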